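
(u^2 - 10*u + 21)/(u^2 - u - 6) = (u - 7)/(u + 2)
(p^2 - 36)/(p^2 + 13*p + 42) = (p - 6)/(p + 7)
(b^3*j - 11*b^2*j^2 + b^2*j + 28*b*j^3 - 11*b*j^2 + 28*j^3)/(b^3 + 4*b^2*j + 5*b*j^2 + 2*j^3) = j*(b^3 - 11*b^2*j + b^2 + 28*b*j^2 - 11*b*j + 28*j^2)/(b^3 + 4*b^2*j + 5*b*j^2 + 2*j^3)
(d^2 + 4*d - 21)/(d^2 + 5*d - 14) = (d - 3)/(d - 2)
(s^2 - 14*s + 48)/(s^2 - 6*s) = (s - 8)/s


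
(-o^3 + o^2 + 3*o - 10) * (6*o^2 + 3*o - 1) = -6*o^5 + 3*o^4 + 22*o^3 - 52*o^2 - 33*o + 10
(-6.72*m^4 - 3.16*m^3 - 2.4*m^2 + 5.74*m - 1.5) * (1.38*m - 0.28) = -9.2736*m^5 - 2.4792*m^4 - 2.4272*m^3 + 8.5932*m^2 - 3.6772*m + 0.42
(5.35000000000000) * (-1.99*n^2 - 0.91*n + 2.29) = -10.6465*n^2 - 4.8685*n + 12.2515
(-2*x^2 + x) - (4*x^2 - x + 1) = -6*x^2 + 2*x - 1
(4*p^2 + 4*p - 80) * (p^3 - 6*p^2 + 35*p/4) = 4*p^5 - 20*p^4 - 69*p^3 + 515*p^2 - 700*p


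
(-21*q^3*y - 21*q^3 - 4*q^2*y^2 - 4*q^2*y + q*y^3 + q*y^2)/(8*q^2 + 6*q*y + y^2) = q*(-21*q^2*y - 21*q^2 - 4*q*y^2 - 4*q*y + y^3 + y^2)/(8*q^2 + 6*q*y + y^2)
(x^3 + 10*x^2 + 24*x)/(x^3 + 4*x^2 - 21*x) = (x^2 + 10*x + 24)/(x^2 + 4*x - 21)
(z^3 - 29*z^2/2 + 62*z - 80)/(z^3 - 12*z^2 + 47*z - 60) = (z^2 - 21*z/2 + 20)/(z^2 - 8*z + 15)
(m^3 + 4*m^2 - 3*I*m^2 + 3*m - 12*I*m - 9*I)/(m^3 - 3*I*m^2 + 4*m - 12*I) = (m^2 + 4*m + 3)/(m^2 + 4)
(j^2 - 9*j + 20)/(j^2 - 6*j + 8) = (j - 5)/(j - 2)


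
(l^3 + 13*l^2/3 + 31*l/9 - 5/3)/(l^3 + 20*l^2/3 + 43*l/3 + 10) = (l - 1/3)/(l + 2)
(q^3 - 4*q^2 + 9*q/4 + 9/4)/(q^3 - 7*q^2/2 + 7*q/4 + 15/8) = 2*(q - 3)/(2*q - 5)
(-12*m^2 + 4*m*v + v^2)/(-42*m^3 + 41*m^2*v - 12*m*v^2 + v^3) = (6*m + v)/(21*m^2 - 10*m*v + v^2)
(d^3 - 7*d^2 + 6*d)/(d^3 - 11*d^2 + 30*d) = (d - 1)/(d - 5)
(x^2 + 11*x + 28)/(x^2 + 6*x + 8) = (x + 7)/(x + 2)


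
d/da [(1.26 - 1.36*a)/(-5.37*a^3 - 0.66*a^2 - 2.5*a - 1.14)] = (-14.6064*a^3 + 19.401*a^2 + 1.6632*a + 4.7004)/(28.8369*a^6 + 7.0884*a^5 + 27.2856*a^4 + 15.5436*a^3 + 7.7548*a^2 + 5.7*a + 1.2996)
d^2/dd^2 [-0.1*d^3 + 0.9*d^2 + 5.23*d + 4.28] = 1.8 - 0.6*d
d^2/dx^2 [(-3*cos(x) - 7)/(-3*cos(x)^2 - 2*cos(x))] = (-234*sin(x)^4/cos(x)^3 + 27*sin(x)^2 - 99 - 118/cos(x) + 252/cos(x)^2 + 290/cos(x)^3)/(3*cos(x) + 2)^3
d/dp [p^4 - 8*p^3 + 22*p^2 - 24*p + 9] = 4*p^3 - 24*p^2 + 44*p - 24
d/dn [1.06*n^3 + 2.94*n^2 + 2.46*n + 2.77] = 3.18*n^2 + 5.88*n + 2.46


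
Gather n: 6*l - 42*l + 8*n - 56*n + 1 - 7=-36*l - 48*n - 6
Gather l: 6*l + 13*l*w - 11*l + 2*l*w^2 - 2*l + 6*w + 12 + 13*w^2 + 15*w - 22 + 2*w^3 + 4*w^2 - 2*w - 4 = l*(2*w^2 + 13*w - 7) + 2*w^3 + 17*w^2 + 19*w - 14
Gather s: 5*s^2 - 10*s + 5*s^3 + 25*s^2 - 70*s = 5*s^3 + 30*s^2 - 80*s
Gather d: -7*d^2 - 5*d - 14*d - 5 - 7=-7*d^2 - 19*d - 12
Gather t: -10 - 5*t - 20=-5*t - 30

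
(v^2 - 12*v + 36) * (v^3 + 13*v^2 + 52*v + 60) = v^5 + v^4 - 68*v^3 - 96*v^2 + 1152*v + 2160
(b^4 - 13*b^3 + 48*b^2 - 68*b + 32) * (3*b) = 3*b^5 - 39*b^4 + 144*b^3 - 204*b^2 + 96*b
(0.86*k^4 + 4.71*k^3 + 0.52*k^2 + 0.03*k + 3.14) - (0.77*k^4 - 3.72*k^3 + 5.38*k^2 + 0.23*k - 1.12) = 0.09*k^4 + 8.43*k^3 - 4.86*k^2 - 0.2*k + 4.26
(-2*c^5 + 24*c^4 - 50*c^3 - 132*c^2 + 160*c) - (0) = -2*c^5 + 24*c^4 - 50*c^3 - 132*c^2 + 160*c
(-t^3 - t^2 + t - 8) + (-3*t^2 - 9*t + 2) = -t^3 - 4*t^2 - 8*t - 6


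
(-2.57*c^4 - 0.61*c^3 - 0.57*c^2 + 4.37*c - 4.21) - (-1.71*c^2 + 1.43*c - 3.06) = -2.57*c^4 - 0.61*c^3 + 1.14*c^2 + 2.94*c - 1.15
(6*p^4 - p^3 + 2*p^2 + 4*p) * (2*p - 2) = 12*p^5 - 14*p^4 + 6*p^3 + 4*p^2 - 8*p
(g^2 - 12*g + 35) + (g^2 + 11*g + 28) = 2*g^2 - g + 63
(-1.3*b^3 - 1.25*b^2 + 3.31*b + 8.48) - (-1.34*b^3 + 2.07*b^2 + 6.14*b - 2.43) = 0.04*b^3 - 3.32*b^2 - 2.83*b + 10.91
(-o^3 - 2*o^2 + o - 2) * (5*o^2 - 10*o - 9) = -5*o^5 + 34*o^3 - 2*o^2 + 11*o + 18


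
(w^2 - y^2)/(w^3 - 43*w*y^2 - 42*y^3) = (-w + y)/(-w^2 + w*y + 42*y^2)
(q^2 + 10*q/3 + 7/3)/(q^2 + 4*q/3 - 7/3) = (q + 1)/(q - 1)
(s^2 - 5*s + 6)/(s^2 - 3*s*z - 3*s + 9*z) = (2 - s)/(-s + 3*z)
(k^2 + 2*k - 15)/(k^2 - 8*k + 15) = (k + 5)/(k - 5)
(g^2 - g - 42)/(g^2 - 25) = (g^2 - g - 42)/(g^2 - 25)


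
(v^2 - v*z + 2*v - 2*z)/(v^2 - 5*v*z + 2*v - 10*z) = (-v + z)/(-v + 5*z)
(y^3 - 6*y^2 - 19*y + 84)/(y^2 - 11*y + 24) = (y^2 - 3*y - 28)/(y - 8)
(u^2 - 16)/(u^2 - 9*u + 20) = (u + 4)/(u - 5)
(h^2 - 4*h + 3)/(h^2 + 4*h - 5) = (h - 3)/(h + 5)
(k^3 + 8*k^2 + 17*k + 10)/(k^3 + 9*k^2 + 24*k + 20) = (k + 1)/(k + 2)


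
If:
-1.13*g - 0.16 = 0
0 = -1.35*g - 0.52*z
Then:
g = -0.14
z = 0.37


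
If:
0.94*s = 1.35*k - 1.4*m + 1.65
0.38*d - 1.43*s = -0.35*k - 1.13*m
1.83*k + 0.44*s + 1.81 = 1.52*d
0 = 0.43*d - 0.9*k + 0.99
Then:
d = 10.23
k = 5.99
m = 2.71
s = 6.32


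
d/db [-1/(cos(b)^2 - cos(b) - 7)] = (1 - 2*cos(b))*sin(b)/(sin(b)^2 + cos(b) + 6)^2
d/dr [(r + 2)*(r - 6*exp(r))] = r - (r + 2)*(6*exp(r) - 1) - 6*exp(r)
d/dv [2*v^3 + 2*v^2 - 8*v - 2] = 6*v^2 + 4*v - 8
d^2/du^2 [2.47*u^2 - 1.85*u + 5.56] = 4.94000000000000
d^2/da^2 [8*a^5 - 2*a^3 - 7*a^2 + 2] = 160*a^3 - 12*a - 14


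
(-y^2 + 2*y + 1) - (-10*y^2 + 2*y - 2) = 9*y^2 + 3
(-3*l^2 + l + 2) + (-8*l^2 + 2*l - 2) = -11*l^2 + 3*l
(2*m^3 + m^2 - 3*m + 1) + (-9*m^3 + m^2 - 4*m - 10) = -7*m^3 + 2*m^2 - 7*m - 9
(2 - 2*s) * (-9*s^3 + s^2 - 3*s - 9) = 18*s^4 - 20*s^3 + 8*s^2 + 12*s - 18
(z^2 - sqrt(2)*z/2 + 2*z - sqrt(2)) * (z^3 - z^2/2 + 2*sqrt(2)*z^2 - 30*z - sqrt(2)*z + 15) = z^5 + 3*z^4/2 + 3*sqrt(2)*z^4/2 - 33*z^3 + 9*sqrt(2)*z^3/4 - 48*z^2 + 27*sqrt(2)*z^2/2 + 45*sqrt(2)*z/2 + 32*z - 15*sqrt(2)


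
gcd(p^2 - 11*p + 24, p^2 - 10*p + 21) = p - 3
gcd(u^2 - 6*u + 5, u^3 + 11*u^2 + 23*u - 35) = u - 1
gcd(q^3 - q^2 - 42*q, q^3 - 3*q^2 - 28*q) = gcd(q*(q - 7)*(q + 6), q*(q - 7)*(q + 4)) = q^2 - 7*q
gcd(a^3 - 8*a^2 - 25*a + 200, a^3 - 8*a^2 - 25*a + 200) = a^3 - 8*a^2 - 25*a + 200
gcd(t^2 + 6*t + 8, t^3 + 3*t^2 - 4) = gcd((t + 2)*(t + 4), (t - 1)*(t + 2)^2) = t + 2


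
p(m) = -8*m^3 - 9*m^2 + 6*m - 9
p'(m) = -24*m^2 - 18*m + 6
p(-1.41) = -12.93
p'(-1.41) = -16.33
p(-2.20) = 19.42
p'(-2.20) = -70.56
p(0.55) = -9.75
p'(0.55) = -11.16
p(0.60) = -10.37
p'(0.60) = -13.44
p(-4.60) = 551.65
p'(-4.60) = -419.04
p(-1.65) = -7.47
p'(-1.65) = -29.64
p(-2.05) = 9.80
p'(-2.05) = -57.96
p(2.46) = -167.80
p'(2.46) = -183.52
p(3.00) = -288.00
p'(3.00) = -264.00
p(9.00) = -6516.00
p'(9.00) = -2100.00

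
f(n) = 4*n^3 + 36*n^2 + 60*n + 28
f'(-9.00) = 384.00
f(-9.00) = -512.00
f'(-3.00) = -48.00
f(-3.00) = 64.00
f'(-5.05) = 2.43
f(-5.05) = 127.94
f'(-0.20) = 46.08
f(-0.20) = 17.41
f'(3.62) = 477.89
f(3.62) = 906.71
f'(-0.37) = 35.00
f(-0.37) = 10.53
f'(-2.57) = -45.78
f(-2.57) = 43.68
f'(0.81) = 126.19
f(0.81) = 102.35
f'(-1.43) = -18.42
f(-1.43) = 4.12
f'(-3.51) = -44.88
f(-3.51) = 87.95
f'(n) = 12*n^2 + 72*n + 60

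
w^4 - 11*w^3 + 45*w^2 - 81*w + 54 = (w - 3)^3*(w - 2)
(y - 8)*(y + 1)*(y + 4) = y^3 - 3*y^2 - 36*y - 32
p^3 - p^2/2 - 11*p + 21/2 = (p - 3)*(p - 1)*(p + 7/2)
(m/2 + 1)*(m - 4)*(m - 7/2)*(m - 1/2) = m^4/2 - 3*m^3 + 7*m^2/8 + 57*m/4 - 7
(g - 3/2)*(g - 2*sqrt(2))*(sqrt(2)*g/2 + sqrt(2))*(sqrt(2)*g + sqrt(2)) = g^4 - 2*sqrt(2)*g^3 + 3*g^3/2 - 3*sqrt(2)*g^2 - 5*g^2/2 - 3*g + 5*sqrt(2)*g + 6*sqrt(2)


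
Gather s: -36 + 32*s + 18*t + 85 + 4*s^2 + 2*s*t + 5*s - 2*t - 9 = 4*s^2 + s*(2*t + 37) + 16*t + 40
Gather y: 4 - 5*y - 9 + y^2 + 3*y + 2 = y^2 - 2*y - 3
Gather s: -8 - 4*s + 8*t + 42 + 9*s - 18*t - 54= 5*s - 10*t - 20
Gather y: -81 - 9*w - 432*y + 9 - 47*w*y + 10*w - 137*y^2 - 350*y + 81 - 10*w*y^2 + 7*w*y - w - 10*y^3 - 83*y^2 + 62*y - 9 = -10*y^3 + y^2*(-10*w - 220) + y*(-40*w - 720)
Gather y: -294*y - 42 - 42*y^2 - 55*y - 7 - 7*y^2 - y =-49*y^2 - 350*y - 49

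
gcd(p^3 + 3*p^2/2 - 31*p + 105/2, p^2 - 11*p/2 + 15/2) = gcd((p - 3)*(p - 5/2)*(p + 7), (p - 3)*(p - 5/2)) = p^2 - 11*p/2 + 15/2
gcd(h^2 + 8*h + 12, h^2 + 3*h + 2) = h + 2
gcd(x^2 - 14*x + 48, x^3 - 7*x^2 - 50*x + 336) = x^2 - 14*x + 48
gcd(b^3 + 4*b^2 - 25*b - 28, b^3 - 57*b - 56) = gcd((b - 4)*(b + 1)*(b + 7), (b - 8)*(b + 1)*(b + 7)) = b^2 + 8*b + 7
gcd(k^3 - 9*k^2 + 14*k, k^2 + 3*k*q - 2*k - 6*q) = k - 2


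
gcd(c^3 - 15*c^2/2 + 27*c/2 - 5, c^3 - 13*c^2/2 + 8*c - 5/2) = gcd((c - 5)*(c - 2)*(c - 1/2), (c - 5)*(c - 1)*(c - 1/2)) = c^2 - 11*c/2 + 5/2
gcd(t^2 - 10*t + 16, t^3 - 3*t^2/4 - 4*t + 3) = t - 2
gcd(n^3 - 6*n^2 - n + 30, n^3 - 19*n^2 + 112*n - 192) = n - 3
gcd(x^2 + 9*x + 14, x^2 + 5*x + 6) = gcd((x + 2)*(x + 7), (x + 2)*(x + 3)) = x + 2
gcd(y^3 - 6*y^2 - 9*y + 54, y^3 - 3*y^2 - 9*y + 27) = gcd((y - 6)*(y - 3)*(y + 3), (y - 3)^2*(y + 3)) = y^2 - 9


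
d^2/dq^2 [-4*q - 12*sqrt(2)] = 0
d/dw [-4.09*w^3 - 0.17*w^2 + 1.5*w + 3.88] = -12.27*w^2 - 0.34*w + 1.5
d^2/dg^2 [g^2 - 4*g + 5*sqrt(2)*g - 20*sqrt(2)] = 2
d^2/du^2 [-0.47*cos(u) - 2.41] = 0.47*cos(u)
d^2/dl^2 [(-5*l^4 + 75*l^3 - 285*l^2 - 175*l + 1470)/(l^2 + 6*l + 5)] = 10*(-l^6 - 18*l^5 - 123*l^4 + 532*l^3 + 2937*l^2 + 6942*l + 8739)/(l^6 + 18*l^5 + 123*l^4 + 396*l^3 + 615*l^2 + 450*l + 125)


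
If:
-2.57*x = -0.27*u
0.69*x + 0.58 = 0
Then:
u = -8.00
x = -0.84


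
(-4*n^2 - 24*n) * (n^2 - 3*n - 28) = -4*n^4 - 12*n^3 + 184*n^2 + 672*n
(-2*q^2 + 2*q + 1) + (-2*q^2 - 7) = -4*q^2 + 2*q - 6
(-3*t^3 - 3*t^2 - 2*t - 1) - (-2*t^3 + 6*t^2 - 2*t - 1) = -t^3 - 9*t^2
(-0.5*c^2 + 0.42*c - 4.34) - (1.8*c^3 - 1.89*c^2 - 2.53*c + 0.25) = -1.8*c^3 + 1.39*c^2 + 2.95*c - 4.59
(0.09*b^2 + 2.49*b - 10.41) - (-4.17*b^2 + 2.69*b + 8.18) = 4.26*b^2 - 0.2*b - 18.59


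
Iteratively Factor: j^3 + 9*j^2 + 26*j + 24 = (j + 3)*(j^2 + 6*j + 8) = (j + 3)*(j + 4)*(j + 2)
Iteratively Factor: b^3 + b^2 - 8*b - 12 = (b + 2)*(b^2 - b - 6) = (b + 2)^2*(b - 3)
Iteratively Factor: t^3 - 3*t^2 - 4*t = (t - 4)*(t^2 + t) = t*(t - 4)*(t + 1)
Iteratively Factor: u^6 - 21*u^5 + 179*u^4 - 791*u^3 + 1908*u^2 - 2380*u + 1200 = (u - 2)*(u^5 - 19*u^4 + 141*u^3 - 509*u^2 + 890*u - 600) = (u - 3)*(u - 2)*(u^4 - 16*u^3 + 93*u^2 - 230*u + 200) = (u - 3)*(u - 2)^2*(u^3 - 14*u^2 + 65*u - 100) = (u - 4)*(u - 3)*(u - 2)^2*(u^2 - 10*u + 25) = (u - 5)*(u - 4)*(u - 3)*(u - 2)^2*(u - 5)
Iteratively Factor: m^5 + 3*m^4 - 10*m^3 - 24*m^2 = (m + 4)*(m^4 - m^3 - 6*m^2) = m*(m + 4)*(m^3 - m^2 - 6*m) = m*(m + 2)*(m + 4)*(m^2 - 3*m) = m^2*(m + 2)*(m + 4)*(m - 3)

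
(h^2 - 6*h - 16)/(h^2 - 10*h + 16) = (h + 2)/(h - 2)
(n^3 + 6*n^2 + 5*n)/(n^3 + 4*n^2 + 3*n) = (n + 5)/(n + 3)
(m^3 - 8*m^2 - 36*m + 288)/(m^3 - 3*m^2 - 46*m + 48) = (m - 6)/(m - 1)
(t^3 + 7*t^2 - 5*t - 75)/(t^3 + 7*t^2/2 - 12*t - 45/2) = 2*(t + 5)/(2*t + 3)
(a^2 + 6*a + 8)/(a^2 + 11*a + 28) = (a + 2)/(a + 7)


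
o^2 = o^2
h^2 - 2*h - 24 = (h - 6)*(h + 4)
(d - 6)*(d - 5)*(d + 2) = d^3 - 9*d^2 + 8*d + 60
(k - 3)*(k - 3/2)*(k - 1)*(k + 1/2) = k^4 - 5*k^3 + 25*k^2/4 - 9/4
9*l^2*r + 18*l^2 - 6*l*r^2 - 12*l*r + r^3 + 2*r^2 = (-3*l + r)^2*(r + 2)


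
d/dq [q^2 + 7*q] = 2*q + 7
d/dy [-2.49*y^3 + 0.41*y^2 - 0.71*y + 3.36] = -7.47*y^2 + 0.82*y - 0.71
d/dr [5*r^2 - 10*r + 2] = 10*r - 10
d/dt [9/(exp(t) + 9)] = -9*exp(t)/(exp(t) + 9)^2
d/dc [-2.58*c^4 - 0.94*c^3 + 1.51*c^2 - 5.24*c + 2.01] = -10.32*c^3 - 2.82*c^2 + 3.02*c - 5.24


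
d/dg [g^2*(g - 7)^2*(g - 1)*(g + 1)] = 2*g*(3*g^4 - 35*g^3 + 96*g^2 + 21*g - 49)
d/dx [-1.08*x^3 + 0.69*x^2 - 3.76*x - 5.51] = -3.24*x^2 + 1.38*x - 3.76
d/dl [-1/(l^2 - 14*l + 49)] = 2*(l - 7)/(l^2 - 14*l + 49)^2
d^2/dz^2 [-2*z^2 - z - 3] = -4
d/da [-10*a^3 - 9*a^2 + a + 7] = -30*a^2 - 18*a + 1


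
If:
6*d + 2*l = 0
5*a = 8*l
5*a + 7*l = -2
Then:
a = -16/75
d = 2/45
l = -2/15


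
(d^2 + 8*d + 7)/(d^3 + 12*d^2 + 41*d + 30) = (d + 7)/(d^2 + 11*d + 30)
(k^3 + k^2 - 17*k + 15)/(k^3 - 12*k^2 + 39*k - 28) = (k^2 + 2*k - 15)/(k^2 - 11*k + 28)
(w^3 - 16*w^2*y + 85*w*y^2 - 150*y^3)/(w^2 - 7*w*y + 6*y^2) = (-w^2 + 10*w*y - 25*y^2)/(-w + y)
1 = 1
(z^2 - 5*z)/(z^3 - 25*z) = 1/(z + 5)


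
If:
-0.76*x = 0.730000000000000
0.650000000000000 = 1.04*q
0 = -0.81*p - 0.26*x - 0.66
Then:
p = -0.51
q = 0.62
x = -0.96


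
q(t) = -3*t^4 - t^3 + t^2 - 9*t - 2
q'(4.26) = -982.63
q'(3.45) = -530.57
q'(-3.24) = 361.17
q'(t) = -12*t^3 - 3*t^2 + 2*t - 9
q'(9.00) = -8982.00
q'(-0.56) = -8.95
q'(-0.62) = -8.53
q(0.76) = -9.70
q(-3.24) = -258.93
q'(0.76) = -14.48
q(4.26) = -1087.51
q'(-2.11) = 86.15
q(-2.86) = -145.40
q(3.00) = -290.00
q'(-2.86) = 241.47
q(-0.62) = 3.76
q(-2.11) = -28.63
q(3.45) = -487.22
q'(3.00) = -354.00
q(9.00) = -20414.00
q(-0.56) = 3.23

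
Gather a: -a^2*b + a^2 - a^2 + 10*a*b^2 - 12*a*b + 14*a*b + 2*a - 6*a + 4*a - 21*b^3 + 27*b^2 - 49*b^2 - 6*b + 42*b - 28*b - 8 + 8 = -a^2*b + a*(10*b^2 + 2*b) - 21*b^3 - 22*b^2 + 8*b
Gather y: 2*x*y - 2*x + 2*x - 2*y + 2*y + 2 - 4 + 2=2*x*y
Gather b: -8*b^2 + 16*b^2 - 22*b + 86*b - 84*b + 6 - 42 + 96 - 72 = 8*b^2 - 20*b - 12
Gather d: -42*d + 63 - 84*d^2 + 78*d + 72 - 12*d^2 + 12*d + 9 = -96*d^2 + 48*d + 144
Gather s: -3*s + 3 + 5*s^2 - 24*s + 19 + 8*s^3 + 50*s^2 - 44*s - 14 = 8*s^3 + 55*s^2 - 71*s + 8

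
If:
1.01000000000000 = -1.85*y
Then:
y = -0.55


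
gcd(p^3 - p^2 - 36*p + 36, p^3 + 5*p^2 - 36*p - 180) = p^2 - 36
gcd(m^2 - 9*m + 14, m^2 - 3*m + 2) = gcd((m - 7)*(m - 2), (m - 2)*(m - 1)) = m - 2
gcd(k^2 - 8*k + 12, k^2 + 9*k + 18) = 1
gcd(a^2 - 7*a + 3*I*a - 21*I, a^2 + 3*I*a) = a + 3*I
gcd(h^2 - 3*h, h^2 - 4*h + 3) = h - 3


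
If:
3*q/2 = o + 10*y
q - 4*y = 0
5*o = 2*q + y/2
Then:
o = 0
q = 0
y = 0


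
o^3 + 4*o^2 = o^2*(o + 4)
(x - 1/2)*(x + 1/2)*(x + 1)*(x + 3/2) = x^4 + 5*x^3/2 + 5*x^2/4 - 5*x/8 - 3/8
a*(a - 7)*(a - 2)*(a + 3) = a^4 - 6*a^3 - 13*a^2 + 42*a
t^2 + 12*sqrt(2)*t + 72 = (t + 6*sqrt(2))^2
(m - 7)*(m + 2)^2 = m^3 - 3*m^2 - 24*m - 28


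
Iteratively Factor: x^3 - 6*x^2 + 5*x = (x - 1)*(x^2 - 5*x) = (x - 5)*(x - 1)*(x)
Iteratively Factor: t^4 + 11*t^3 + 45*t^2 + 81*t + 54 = (t + 3)*(t^3 + 8*t^2 + 21*t + 18) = (t + 3)^2*(t^2 + 5*t + 6) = (t + 2)*(t + 3)^2*(t + 3)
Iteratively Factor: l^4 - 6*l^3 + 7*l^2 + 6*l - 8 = (l + 1)*(l^3 - 7*l^2 + 14*l - 8) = (l - 4)*(l + 1)*(l^2 - 3*l + 2) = (l - 4)*(l - 2)*(l + 1)*(l - 1)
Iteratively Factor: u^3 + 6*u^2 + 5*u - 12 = (u + 4)*(u^2 + 2*u - 3) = (u - 1)*(u + 4)*(u + 3)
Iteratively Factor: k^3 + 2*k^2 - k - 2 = (k + 2)*(k^2 - 1) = (k + 1)*(k + 2)*(k - 1)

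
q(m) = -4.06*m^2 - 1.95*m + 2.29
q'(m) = -8.12*m - 1.95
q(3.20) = -45.52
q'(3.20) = -27.93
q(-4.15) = -59.54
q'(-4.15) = 31.75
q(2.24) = -22.45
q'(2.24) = -20.14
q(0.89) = -2.66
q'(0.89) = -9.18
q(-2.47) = -17.66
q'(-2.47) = 18.11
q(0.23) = 1.63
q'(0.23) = -3.82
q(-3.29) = -35.24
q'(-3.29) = 24.76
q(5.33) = -123.44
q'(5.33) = -45.23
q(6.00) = -155.57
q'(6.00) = -50.67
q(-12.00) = -558.95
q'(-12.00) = 95.49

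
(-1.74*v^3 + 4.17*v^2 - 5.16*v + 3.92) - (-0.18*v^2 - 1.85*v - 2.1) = -1.74*v^3 + 4.35*v^2 - 3.31*v + 6.02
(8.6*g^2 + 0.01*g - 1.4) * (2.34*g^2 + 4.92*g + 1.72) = 20.124*g^4 + 42.3354*g^3 + 11.5652*g^2 - 6.8708*g - 2.408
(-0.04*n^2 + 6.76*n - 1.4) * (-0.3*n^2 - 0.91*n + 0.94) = 0.012*n^4 - 1.9916*n^3 - 5.7692*n^2 + 7.6284*n - 1.316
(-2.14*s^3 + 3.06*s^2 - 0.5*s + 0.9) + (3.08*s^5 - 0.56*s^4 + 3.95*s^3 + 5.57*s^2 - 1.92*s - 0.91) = 3.08*s^5 - 0.56*s^4 + 1.81*s^3 + 8.63*s^2 - 2.42*s - 0.01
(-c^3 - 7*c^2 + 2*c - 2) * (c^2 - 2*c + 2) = -c^5 - 5*c^4 + 14*c^3 - 20*c^2 + 8*c - 4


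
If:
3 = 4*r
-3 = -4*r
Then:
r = 3/4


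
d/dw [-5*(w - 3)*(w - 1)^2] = 5*(7 - 3*w)*(w - 1)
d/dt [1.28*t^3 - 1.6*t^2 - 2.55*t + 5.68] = 3.84*t^2 - 3.2*t - 2.55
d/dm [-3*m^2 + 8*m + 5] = 8 - 6*m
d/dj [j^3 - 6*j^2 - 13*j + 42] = 3*j^2 - 12*j - 13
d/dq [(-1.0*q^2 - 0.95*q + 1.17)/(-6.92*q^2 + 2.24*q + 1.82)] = (-8.814*q^2 + 12.5528*q - 4.3498)/(47.8864*q^4 - 31.0016*q^3 - 20.1712*q^2 + 8.1536*q + 3.3124)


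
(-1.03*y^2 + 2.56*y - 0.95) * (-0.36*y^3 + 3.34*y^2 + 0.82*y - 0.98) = 0.3708*y^5 - 4.3618*y^4 + 8.0478*y^3 - 0.0643999999999998*y^2 - 3.2878*y + 0.931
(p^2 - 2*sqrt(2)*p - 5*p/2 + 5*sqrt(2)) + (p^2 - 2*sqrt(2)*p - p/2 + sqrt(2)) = 2*p^2 - 4*sqrt(2)*p - 3*p + 6*sqrt(2)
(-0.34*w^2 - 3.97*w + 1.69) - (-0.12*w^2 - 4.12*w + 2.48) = -0.22*w^2 + 0.15*w - 0.79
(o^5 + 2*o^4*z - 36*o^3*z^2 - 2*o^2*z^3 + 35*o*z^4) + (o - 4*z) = o^5 + 2*o^4*z - 36*o^3*z^2 - 2*o^2*z^3 + 35*o*z^4 + o - 4*z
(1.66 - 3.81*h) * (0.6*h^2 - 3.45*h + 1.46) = -2.286*h^3 + 14.1405*h^2 - 11.2896*h + 2.4236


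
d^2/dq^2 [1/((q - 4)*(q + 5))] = 2*((q - 4)^2 + (q - 4)*(q + 5) + (q + 5)^2)/((q - 4)^3*(q + 5)^3)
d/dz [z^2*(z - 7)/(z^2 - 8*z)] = (z^2 - 16*z + 56)/(z^2 - 16*z + 64)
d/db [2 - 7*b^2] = -14*b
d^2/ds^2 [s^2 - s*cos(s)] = s*cos(s) + 2*sin(s) + 2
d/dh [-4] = 0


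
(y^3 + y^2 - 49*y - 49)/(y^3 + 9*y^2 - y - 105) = (y^2 - 6*y - 7)/(y^2 + 2*y - 15)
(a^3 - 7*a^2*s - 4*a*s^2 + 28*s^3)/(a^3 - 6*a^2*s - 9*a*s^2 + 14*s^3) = (-a + 2*s)/(-a + s)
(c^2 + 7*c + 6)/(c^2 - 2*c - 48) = (c + 1)/(c - 8)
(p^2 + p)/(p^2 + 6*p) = (p + 1)/(p + 6)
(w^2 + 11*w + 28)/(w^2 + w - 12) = (w + 7)/(w - 3)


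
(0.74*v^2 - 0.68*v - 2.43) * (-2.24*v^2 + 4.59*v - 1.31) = -1.6576*v^4 + 4.9198*v^3 + 1.3526*v^2 - 10.2629*v + 3.1833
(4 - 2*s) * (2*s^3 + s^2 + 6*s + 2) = -4*s^4 + 6*s^3 - 8*s^2 + 20*s + 8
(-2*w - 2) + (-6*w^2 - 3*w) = -6*w^2 - 5*w - 2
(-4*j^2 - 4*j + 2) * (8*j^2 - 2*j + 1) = -32*j^4 - 24*j^3 + 20*j^2 - 8*j + 2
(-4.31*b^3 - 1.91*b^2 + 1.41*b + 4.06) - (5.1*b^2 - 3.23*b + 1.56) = -4.31*b^3 - 7.01*b^2 + 4.64*b + 2.5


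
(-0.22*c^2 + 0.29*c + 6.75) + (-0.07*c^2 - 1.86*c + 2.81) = -0.29*c^2 - 1.57*c + 9.56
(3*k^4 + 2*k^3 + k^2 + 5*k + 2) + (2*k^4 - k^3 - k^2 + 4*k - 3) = 5*k^4 + k^3 + 9*k - 1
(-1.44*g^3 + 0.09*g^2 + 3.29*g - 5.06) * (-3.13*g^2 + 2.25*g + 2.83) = 4.5072*g^5 - 3.5217*g^4 - 14.1704*g^3 + 23.495*g^2 - 2.0743*g - 14.3198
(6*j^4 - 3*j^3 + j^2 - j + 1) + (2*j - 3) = 6*j^4 - 3*j^3 + j^2 + j - 2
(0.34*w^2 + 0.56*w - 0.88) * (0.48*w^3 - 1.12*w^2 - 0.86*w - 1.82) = 0.1632*w^5 - 0.112*w^4 - 1.342*w^3 - 0.1148*w^2 - 0.2624*w + 1.6016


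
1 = 1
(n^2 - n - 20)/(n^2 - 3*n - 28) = (n - 5)/(n - 7)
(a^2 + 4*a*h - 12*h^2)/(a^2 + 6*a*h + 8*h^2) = (a^2 + 4*a*h - 12*h^2)/(a^2 + 6*a*h + 8*h^2)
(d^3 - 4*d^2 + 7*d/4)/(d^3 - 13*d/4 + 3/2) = d*(2*d - 7)/(2*d^2 + d - 6)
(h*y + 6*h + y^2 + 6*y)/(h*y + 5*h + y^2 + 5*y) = (y + 6)/(y + 5)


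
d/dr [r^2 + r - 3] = 2*r + 1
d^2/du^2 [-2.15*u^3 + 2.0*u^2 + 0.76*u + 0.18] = 4.0 - 12.9*u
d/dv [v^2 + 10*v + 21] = 2*v + 10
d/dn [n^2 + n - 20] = 2*n + 1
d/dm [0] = 0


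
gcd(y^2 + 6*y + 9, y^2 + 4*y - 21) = 1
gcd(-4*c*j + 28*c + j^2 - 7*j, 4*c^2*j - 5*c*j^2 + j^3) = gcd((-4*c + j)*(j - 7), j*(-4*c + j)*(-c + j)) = 4*c - j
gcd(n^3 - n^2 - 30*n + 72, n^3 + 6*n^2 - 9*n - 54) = n^2 + 3*n - 18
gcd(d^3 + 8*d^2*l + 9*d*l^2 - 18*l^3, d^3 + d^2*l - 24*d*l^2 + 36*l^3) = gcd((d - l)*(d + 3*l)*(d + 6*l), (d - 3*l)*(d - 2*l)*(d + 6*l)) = d + 6*l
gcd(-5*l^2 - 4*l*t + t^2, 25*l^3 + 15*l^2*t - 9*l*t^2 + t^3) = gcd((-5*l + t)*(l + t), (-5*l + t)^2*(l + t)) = -5*l^2 - 4*l*t + t^2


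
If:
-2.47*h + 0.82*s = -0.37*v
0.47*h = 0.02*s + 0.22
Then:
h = 0.536904761904762 - 0.0220238095238095*v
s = 1.6172619047619 - 0.517559523809524*v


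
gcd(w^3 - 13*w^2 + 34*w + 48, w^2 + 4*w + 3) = w + 1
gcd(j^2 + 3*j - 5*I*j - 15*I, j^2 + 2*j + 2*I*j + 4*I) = 1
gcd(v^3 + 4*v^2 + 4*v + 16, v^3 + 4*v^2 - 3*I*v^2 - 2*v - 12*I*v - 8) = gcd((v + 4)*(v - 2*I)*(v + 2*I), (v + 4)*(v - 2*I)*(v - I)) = v^2 + v*(4 - 2*I) - 8*I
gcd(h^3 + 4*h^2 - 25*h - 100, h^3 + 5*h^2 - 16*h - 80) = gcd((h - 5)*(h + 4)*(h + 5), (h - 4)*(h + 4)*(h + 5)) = h^2 + 9*h + 20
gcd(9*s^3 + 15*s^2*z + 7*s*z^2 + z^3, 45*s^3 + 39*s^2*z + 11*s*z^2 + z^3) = 9*s^2 + 6*s*z + z^2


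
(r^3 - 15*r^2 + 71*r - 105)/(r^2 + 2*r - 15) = (r^2 - 12*r + 35)/(r + 5)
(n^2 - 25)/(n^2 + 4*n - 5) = (n - 5)/(n - 1)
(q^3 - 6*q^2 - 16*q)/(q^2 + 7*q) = (q^2 - 6*q - 16)/(q + 7)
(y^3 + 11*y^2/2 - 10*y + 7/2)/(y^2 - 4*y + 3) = (2*y^2 + 13*y - 7)/(2*(y - 3))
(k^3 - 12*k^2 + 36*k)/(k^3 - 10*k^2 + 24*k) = (k - 6)/(k - 4)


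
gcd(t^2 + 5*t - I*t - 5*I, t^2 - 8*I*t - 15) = 1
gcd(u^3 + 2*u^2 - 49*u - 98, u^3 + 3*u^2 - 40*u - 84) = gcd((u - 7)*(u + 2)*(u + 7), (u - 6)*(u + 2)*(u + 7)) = u^2 + 9*u + 14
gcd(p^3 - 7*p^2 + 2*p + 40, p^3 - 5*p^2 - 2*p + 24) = p^2 - 2*p - 8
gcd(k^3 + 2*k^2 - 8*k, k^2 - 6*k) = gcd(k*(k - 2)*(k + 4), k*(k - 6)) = k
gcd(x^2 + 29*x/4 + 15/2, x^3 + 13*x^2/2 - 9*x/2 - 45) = x + 6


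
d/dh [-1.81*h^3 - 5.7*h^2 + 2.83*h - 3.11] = -5.43*h^2 - 11.4*h + 2.83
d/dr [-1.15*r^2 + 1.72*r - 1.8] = 1.72 - 2.3*r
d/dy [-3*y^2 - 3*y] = -6*y - 3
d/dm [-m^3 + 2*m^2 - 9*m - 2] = -3*m^2 + 4*m - 9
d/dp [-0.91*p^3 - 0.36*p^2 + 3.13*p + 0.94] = -2.73*p^2 - 0.72*p + 3.13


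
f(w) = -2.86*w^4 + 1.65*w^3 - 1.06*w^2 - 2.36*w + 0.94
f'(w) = -11.44*w^3 + 4.95*w^2 - 2.12*w - 2.36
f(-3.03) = -288.61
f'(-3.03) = 367.75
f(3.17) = -253.44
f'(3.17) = -323.76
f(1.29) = -8.25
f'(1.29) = -21.42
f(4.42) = -979.30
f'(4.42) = -902.88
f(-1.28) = -8.91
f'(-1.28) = 32.46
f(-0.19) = 1.34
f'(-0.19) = -1.70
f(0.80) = -1.95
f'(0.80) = -6.75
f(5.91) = -3198.55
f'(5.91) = -2203.50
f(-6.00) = -4086.02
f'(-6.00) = 2659.60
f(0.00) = 0.94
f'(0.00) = -2.36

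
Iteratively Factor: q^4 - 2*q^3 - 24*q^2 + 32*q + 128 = (q - 4)*(q^3 + 2*q^2 - 16*q - 32) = (q - 4)*(q + 4)*(q^2 - 2*q - 8) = (q - 4)^2*(q + 4)*(q + 2)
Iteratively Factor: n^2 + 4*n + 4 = (n + 2)*(n + 2)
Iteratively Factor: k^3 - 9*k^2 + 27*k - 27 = (k - 3)*(k^2 - 6*k + 9) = (k - 3)^2*(k - 3)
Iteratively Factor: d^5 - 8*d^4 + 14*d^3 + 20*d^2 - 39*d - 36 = (d + 1)*(d^4 - 9*d^3 + 23*d^2 - 3*d - 36) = (d - 4)*(d + 1)*(d^3 - 5*d^2 + 3*d + 9) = (d - 4)*(d - 3)*(d + 1)*(d^2 - 2*d - 3) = (d - 4)*(d - 3)^2*(d + 1)*(d + 1)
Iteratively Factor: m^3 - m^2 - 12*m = (m)*(m^2 - m - 12) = m*(m + 3)*(m - 4)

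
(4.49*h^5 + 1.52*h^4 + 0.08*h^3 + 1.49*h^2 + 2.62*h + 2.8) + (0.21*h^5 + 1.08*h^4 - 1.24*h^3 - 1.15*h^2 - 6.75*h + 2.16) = 4.7*h^5 + 2.6*h^4 - 1.16*h^3 + 0.34*h^2 - 4.13*h + 4.96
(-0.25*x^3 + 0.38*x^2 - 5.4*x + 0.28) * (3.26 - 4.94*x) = 1.235*x^4 - 2.6922*x^3 + 27.9148*x^2 - 18.9872*x + 0.9128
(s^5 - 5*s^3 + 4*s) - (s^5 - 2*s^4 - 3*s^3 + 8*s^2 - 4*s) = 2*s^4 - 2*s^3 - 8*s^2 + 8*s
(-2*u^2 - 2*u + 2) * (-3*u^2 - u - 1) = 6*u^4 + 8*u^3 - 2*u^2 - 2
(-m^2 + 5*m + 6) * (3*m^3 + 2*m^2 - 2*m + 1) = -3*m^5 + 13*m^4 + 30*m^3 + m^2 - 7*m + 6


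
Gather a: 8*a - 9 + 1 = 8*a - 8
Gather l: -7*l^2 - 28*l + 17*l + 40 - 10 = -7*l^2 - 11*l + 30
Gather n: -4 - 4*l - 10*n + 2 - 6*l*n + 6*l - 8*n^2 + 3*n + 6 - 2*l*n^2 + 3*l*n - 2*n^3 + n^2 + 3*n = 2*l - 2*n^3 + n^2*(-2*l - 7) + n*(-3*l - 4) + 4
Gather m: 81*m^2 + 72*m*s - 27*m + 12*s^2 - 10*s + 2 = 81*m^2 + m*(72*s - 27) + 12*s^2 - 10*s + 2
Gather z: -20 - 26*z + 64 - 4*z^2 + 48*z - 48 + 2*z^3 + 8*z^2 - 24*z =2*z^3 + 4*z^2 - 2*z - 4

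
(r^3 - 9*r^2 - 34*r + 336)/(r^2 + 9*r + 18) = (r^2 - 15*r + 56)/(r + 3)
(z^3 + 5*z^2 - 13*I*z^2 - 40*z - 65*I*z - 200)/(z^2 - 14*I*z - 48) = (z^2 + 5*z*(1 - I) - 25*I)/(z - 6*I)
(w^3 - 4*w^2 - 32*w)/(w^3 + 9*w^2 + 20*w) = (w - 8)/(w + 5)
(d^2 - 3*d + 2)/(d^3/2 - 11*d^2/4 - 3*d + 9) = 4*(d^2 - 3*d + 2)/(2*d^3 - 11*d^2 - 12*d + 36)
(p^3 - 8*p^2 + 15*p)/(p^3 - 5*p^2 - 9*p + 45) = p/(p + 3)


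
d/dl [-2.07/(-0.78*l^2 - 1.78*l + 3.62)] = (-3.2292*l - 3.6846)/(0.78*l^2 + 1.78*l - 3.62)^2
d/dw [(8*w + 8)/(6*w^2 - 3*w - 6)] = 8*(2*w^2 - w - (w + 1)*(4*w - 1) - 2)/(3*(-2*w^2 + w + 2)^2)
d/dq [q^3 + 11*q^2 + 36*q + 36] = 3*q^2 + 22*q + 36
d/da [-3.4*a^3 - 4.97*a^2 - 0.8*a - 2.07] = -10.2*a^2 - 9.94*a - 0.8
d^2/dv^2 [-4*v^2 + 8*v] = -8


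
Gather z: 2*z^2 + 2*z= 2*z^2 + 2*z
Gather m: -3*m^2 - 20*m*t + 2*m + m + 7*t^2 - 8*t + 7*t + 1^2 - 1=-3*m^2 + m*(3 - 20*t) + 7*t^2 - t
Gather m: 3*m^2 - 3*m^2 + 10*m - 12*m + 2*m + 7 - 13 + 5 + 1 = 0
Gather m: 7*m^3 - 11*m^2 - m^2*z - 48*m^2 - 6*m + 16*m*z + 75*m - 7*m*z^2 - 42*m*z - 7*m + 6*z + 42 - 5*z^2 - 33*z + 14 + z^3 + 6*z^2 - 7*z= 7*m^3 + m^2*(-z - 59) + m*(-7*z^2 - 26*z + 62) + z^3 + z^2 - 34*z + 56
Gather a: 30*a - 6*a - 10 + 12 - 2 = 24*a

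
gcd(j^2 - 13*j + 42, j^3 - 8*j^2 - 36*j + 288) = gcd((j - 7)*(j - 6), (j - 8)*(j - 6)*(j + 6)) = j - 6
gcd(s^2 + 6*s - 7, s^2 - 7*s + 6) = s - 1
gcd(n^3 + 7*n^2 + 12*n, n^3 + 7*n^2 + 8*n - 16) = n + 4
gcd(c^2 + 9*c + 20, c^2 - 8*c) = 1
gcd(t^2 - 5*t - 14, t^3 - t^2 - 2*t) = 1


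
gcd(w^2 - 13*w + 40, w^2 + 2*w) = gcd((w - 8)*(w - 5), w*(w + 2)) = 1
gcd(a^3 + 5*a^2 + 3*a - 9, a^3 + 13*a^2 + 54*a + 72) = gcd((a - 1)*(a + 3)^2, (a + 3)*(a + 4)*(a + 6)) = a + 3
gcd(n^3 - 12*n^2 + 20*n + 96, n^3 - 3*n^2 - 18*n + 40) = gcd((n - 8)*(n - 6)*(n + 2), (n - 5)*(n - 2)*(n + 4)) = 1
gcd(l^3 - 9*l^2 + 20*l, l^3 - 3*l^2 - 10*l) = l^2 - 5*l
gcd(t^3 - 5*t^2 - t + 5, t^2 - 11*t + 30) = t - 5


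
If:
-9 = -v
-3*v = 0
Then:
No Solution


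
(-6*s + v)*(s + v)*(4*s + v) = -24*s^3 - 26*s^2*v - s*v^2 + v^3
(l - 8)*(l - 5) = l^2 - 13*l + 40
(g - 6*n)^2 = g^2 - 12*g*n + 36*n^2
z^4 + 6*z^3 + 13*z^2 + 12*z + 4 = (z + 1)^2*(z + 2)^2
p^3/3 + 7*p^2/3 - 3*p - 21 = (p/3 + 1)*(p - 3)*(p + 7)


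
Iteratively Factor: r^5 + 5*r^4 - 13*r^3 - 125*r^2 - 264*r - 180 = (r + 2)*(r^4 + 3*r^3 - 19*r^2 - 87*r - 90) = (r - 5)*(r + 2)*(r^3 + 8*r^2 + 21*r + 18) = (r - 5)*(r + 2)*(r + 3)*(r^2 + 5*r + 6) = (r - 5)*(r + 2)*(r + 3)^2*(r + 2)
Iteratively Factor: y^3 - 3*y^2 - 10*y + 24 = (y + 3)*(y^2 - 6*y + 8) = (y - 4)*(y + 3)*(y - 2)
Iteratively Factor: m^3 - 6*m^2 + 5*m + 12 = (m + 1)*(m^2 - 7*m + 12) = (m - 3)*(m + 1)*(m - 4)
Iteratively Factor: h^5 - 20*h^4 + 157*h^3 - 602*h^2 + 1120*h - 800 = (h - 4)*(h^4 - 16*h^3 + 93*h^2 - 230*h + 200) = (h - 4)^2*(h^3 - 12*h^2 + 45*h - 50) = (h - 4)^2*(h - 2)*(h^2 - 10*h + 25) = (h - 5)*(h - 4)^2*(h - 2)*(h - 5)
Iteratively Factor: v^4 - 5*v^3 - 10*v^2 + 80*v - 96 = (v - 2)*(v^3 - 3*v^2 - 16*v + 48) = (v - 3)*(v - 2)*(v^2 - 16) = (v - 4)*(v - 3)*(v - 2)*(v + 4)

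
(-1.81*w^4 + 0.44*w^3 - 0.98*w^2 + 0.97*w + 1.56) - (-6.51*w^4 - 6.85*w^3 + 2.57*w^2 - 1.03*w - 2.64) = 4.7*w^4 + 7.29*w^3 - 3.55*w^2 + 2.0*w + 4.2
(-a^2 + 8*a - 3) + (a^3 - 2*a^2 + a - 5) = a^3 - 3*a^2 + 9*a - 8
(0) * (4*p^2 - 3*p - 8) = 0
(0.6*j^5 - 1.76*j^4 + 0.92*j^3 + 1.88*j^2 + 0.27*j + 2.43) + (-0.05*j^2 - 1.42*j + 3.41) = 0.6*j^5 - 1.76*j^4 + 0.92*j^3 + 1.83*j^2 - 1.15*j + 5.84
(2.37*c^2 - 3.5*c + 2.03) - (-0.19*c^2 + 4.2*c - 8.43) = 2.56*c^2 - 7.7*c + 10.46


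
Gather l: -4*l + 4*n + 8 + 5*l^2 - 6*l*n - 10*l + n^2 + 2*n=5*l^2 + l*(-6*n - 14) + n^2 + 6*n + 8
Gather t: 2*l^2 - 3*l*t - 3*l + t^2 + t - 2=2*l^2 - 3*l + t^2 + t*(1 - 3*l) - 2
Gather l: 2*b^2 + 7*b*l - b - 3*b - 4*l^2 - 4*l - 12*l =2*b^2 - 4*b - 4*l^2 + l*(7*b - 16)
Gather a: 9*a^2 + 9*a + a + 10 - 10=9*a^2 + 10*a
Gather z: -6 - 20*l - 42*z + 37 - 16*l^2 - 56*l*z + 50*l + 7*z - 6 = -16*l^2 + 30*l + z*(-56*l - 35) + 25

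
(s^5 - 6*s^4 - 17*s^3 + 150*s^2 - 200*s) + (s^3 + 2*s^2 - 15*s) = s^5 - 6*s^4 - 16*s^3 + 152*s^2 - 215*s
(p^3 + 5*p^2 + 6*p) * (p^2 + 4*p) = p^5 + 9*p^4 + 26*p^3 + 24*p^2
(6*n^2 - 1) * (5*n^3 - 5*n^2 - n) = 30*n^5 - 30*n^4 - 11*n^3 + 5*n^2 + n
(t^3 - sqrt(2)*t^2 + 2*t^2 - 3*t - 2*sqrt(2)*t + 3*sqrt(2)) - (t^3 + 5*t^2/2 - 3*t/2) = -sqrt(2)*t^2 - t^2/2 - 2*sqrt(2)*t - 3*t/2 + 3*sqrt(2)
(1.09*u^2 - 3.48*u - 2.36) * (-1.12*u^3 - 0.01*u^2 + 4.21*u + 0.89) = -1.2208*u^5 + 3.8867*u^4 + 7.2669*u^3 - 13.6571*u^2 - 13.0328*u - 2.1004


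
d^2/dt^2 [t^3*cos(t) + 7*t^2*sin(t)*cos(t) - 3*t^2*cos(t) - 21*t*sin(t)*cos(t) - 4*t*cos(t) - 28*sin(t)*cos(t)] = -t^3*cos(t) - 6*t^2*sin(t) - 14*t^2*sin(2*t) + 3*t^2*cos(t) + 12*t*sin(t) + 42*t*sin(2*t) + 10*t*cos(t) + 28*t*cos(2*t) + 8*sin(t) + 63*sin(2*t) - 6*cos(t) - 42*cos(2*t)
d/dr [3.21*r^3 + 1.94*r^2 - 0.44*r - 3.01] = 9.63*r^2 + 3.88*r - 0.44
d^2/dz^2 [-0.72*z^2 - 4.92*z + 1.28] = -1.44000000000000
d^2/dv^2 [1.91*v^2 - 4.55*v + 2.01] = 3.82000000000000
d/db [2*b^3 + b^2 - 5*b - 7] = 6*b^2 + 2*b - 5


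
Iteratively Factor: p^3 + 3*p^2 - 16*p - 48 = (p + 3)*(p^2 - 16) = (p - 4)*(p + 3)*(p + 4)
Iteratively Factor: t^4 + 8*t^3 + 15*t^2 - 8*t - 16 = (t + 1)*(t^3 + 7*t^2 + 8*t - 16) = (t + 1)*(t + 4)*(t^2 + 3*t - 4) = (t + 1)*(t + 4)^2*(t - 1)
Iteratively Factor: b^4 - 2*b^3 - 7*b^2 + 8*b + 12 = (b - 3)*(b^3 + b^2 - 4*b - 4) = (b - 3)*(b + 1)*(b^2 - 4) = (b - 3)*(b + 1)*(b + 2)*(b - 2)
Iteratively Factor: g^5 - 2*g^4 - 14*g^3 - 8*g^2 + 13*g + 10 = (g + 1)*(g^4 - 3*g^3 - 11*g^2 + 3*g + 10) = (g - 5)*(g + 1)*(g^3 + 2*g^2 - g - 2) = (g - 5)*(g - 1)*(g + 1)*(g^2 + 3*g + 2) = (g - 5)*(g - 1)*(g + 1)^2*(g + 2)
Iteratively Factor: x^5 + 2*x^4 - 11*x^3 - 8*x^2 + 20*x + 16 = (x + 1)*(x^4 + x^3 - 12*x^2 + 4*x + 16) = (x - 2)*(x + 1)*(x^3 + 3*x^2 - 6*x - 8) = (x - 2)^2*(x + 1)*(x^2 + 5*x + 4) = (x - 2)^2*(x + 1)^2*(x + 4)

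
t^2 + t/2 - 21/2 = (t - 3)*(t + 7/2)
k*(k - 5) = k^2 - 5*k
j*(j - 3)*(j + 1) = j^3 - 2*j^2 - 3*j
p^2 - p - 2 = (p - 2)*(p + 1)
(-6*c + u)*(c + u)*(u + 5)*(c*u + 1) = -6*c^3*u^2 - 30*c^3*u - 5*c^2*u^3 - 25*c^2*u^2 - 6*c^2*u - 30*c^2 + c*u^4 + 5*c*u^3 - 5*c*u^2 - 25*c*u + u^3 + 5*u^2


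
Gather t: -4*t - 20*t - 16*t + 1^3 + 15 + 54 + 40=110 - 40*t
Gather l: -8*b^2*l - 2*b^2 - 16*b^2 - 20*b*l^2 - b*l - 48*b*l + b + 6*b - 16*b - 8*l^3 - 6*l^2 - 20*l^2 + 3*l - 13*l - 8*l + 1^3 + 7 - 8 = -18*b^2 - 9*b - 8*l^3 + l^2*(-20*b - 26) + l*(-8*b^2 - 49*b - 18)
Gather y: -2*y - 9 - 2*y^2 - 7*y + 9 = -2*y^2 - 9*y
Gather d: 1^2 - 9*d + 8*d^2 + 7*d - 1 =8*d^2 - 2*d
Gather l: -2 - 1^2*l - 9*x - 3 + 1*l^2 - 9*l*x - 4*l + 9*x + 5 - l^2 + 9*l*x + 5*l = 0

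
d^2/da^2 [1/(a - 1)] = 2/(a - 1)^3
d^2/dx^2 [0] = 0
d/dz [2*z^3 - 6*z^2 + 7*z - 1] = 6*z^2 - 12*z + 7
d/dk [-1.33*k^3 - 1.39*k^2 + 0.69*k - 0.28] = -3.99*k^2 - 2.78*k + 0.69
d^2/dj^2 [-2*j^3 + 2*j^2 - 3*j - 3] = 4 - 12*j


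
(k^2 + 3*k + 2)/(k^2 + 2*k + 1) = (k + 2)/(k + 1)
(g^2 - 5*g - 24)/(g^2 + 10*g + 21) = (g - 8)/(g + 7)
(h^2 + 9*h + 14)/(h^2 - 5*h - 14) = (h + 7)/(h - 7)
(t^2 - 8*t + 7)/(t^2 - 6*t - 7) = (t - 1)/(t + 1)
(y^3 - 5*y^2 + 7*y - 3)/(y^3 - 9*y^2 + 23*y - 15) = (y - 1)/(y - 5)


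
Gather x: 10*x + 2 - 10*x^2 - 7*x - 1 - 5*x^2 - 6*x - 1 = -15*x^2 - 3*x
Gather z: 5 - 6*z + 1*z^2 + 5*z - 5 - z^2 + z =0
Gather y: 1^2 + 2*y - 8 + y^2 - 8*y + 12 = y^2 - 6*y + 5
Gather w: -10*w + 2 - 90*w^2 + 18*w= -90*w^2 + 8*w + 2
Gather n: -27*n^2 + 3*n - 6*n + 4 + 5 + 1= -27*n^2 - 3*n + 10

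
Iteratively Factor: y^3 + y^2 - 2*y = (y + 2)*(y^2 - y) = y*(y + 2)*(y - 1)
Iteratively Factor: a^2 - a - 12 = (a + 3)*(a - 4)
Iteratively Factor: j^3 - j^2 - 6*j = (j - 3)*(j^2 + 2*j) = j*(j - 3)*(j + 2)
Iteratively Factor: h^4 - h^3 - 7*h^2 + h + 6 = (h - 1)*(h^3 - 7*h - 6) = (h - 3)*(h - 1)*(h^2 + 3*h + 2) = (h - 3)*(h - 1)*(h + 1)*(h + 2)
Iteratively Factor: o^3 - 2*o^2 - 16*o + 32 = (o - 4)*(o^2 + 2*o - 8) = (o - 4)*(o - 2)*(o + 4)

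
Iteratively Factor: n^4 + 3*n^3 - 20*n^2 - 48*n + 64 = (n + 4)*(n^3 - n^2 - 16*n + 16) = (n + 4)^2*(n^2 - 5*n + 4) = (n - 4)*(n + 4)^2*(n - 1)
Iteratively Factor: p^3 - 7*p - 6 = (p + 1)*(p^2 - p - 6) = (p - 3)*(p + 1)*(p + 2)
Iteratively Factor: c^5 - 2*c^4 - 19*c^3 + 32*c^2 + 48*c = (c - 3)*(c^4 + c^3 - 16*c^2 - 16*c) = (c - 3)*(c + 4)*(c^3 - 3*c^2 - 4*c) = (c - 3)*(c + 1)*(c + 4)*(c^2 - 4*c) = c*(c - 3)*(c + 1)*(c + 4)*(c - 4)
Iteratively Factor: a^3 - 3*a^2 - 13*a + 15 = (a + 3)*(a^2 - 6*a + 5) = (a - 5)*(a + 3)*(a - 1)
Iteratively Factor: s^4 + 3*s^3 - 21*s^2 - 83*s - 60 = (s - 5)*(s^3 + 8*s^2 + 19*s + 12) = (s - 5)*(s + 3)*(s^2 + 5*s + 4) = (s - 5)*(s + 1)*(s + 3)*(s + 4)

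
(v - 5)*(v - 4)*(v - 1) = v^3 - 10*v^2 + 29*v - 20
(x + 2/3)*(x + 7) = x^2 + 23*x/3 + 14/3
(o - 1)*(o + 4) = o^2 + 3*o - 4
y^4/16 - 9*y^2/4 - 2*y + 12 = (y/4 + 1)^2*(y - 6)*(y - 2)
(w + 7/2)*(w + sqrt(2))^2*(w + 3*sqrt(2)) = w^4 + 7*w^3/2 + 5*sqrt(2)*w^3 + 14*w^2 + 35*sqrt(2)*w^2/2 + 6*sqrt(2)*w + 49*w + 21*sqrt(2)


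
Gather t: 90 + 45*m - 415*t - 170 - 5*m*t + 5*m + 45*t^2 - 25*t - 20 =50*m + 45*t^2 + t*(-5*m - 440) - 100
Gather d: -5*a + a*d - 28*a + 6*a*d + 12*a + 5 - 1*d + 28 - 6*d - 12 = -21*a + d*(7*a - 7) + 21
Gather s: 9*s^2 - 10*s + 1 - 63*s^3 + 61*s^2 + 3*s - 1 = -63*s^3 + 70*s^2 - 7*s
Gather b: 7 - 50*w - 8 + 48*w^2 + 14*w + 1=48*w^2 - 36*w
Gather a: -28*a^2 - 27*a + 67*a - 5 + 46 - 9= -28*a^2 + 40*a + 32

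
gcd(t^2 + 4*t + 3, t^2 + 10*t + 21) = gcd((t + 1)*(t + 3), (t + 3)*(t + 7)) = t + 3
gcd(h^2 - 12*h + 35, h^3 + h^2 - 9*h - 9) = 1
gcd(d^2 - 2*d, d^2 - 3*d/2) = d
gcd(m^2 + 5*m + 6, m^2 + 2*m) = m + 2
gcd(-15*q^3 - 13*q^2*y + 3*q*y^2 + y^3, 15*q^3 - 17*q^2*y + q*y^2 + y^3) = -15*q^2 + 2*q*y + y^2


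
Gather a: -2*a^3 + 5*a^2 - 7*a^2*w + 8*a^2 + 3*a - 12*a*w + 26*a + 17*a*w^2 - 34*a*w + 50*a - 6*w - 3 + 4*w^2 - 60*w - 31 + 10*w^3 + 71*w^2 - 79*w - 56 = -2*a^3 + a^2*(13 - 7*w) + a*(17*w^2 - 46*w + 79) + 10*w^3 + 75*w^2 - 145*w - 90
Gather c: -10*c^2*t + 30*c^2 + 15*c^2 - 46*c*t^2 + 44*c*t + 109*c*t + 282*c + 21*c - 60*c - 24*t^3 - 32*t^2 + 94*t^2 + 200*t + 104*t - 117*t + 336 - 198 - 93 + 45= c^2*(45 - 10*t) + c*(-46*t^2 + 153*t + 243) - 24*t^3 + 62*t^2 + 187*t + 90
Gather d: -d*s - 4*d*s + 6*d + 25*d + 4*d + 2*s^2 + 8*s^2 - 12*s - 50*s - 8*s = d*(35 - 5*s) + 10*s^2 - 70*s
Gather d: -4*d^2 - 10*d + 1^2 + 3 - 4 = -4*d^2 - 10*d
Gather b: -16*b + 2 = 2 - 16*b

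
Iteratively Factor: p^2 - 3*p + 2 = (p - 2)*(p - 1)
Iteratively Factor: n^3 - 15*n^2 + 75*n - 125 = (n - 5)*(n^2 - 10*n + 25) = (n - 5)^2*(n - 5)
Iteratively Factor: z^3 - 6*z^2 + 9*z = (z)*(z^2 - 6*z + 9) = z*(z - 3)*(z - 3)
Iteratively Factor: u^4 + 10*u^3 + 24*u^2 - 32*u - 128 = (u + 4)*(u^3 + 6*u^2 - 32) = (u - 2)*(u + 4)*(u^2 + 8*u + 16) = (u - 2)*(u + 4)^2*(u + 4)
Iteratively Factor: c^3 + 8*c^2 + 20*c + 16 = (c + 2)*(c^2 + 6*c + 8) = (c + 2)^2*(c + 4)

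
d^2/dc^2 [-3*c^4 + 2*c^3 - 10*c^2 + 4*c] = -36*c^2 + 12*c - 20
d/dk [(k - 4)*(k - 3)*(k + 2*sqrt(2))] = 3*k^2 - 14*k + 4*sqrt(2)*k - 14*sqrt(2) + 12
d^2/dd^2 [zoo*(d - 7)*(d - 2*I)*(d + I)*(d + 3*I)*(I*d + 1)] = nan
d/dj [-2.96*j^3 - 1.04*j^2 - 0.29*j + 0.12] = -8.88*j^2 - 2.08*j - 0.29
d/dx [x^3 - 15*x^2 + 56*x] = 3*x^2 - 30*x + 56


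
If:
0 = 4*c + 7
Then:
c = -7/4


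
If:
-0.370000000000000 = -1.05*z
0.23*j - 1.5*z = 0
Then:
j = 2.30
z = 0.35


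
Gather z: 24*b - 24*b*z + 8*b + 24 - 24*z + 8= 32*b + z*(-24*b - 24) + 32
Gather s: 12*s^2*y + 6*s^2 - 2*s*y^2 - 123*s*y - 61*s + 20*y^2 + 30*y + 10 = s^2*(12*y + 6) + s*(-2*y^2 - 123*y - 61) + 20*y^2 + 30*y + 10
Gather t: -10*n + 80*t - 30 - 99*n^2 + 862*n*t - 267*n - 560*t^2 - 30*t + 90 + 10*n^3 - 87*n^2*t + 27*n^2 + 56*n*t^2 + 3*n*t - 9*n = 10*n^3 - 72*n^2 - 286*n + t^2*(56*n - 560) + t*(-87*n^2 + 865*n + 50) + 60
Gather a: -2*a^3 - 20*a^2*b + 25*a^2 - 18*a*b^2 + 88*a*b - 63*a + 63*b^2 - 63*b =-2*a^3 + a^2*(25 - 20*b) + a*(-18*b^2 + 88*b - 63) + 63*b^2 - 63*b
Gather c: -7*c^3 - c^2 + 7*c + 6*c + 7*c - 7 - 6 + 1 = -7*c^3 - c^2 + 20*c - 12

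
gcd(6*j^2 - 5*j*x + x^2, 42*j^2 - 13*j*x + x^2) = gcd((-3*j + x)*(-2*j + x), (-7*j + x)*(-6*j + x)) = 1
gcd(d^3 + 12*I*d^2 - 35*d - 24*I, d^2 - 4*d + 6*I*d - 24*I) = 1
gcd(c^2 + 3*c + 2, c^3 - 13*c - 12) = c + 1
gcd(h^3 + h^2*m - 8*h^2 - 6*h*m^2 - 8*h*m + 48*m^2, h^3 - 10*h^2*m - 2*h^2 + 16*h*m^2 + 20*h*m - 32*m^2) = h - 2*m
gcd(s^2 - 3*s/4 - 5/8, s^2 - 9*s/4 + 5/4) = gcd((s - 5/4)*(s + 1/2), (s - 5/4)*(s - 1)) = s - 5/4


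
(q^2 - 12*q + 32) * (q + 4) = q^3 - 8*q^2 - 16*q + 128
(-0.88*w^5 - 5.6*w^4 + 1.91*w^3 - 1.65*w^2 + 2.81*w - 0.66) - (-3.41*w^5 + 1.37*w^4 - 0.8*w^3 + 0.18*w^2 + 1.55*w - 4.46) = 2.53*w^5 - 6.97*w^4 + 2.71*w^3 - 1.83*w^2 + 1.26*w + 3.8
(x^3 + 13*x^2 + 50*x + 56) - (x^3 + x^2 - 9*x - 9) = 12*x^2 + 59*x + 65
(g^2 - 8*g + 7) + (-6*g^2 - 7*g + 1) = -5*g^2 - 15*g + 8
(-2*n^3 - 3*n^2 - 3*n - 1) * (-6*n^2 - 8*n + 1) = 12*n^5 + 34*n^4 + 40*n^3 + 27*n^2 + 5*n - 1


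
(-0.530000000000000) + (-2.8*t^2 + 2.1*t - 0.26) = -2.8*t^2 + 2.1*t - 0.79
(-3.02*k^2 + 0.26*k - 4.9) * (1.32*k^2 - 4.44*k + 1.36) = -3.9864*k^4 + 13.752*k^3 - 11.7296*k^2 + 22.1096*k - 6.664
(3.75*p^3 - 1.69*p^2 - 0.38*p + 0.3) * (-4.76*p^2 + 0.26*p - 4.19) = -17.85*p^5 + 9.0194*p^4 - 14.3431*p^3 + 5.5543*p^2 + 1.6702*p - 1.257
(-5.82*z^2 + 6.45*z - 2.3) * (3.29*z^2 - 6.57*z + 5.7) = -19.1478*z^4 + 59.4579*z^3 - 83.1175*z^2 + 51.876*z - 13.11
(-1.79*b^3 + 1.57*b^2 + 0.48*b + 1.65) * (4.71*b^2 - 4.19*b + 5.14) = -8.4309*b^5 + 14.8948*b^4 - 13.5181*b^3 + 13.8301*b^2 - 4.4463*b + 8.481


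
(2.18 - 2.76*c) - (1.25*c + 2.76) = -4.01*c - 0.58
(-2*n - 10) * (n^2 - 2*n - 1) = -2*n^3 - 6*n^2 + 22*n + 10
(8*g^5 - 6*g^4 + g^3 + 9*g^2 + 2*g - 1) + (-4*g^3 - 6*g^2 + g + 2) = 8*g^5 - 6*g^4 - 3*g^3 + 3*g^2 + 3*g + 1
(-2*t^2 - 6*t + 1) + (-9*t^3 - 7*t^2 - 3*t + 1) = -9*t^3 - 9*t^2 - 9*t + 2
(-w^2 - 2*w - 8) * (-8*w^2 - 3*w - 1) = 8*w^4 + 19*w^3 + 71*w^2 + 26*w + 8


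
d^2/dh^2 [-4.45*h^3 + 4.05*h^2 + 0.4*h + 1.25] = 8.1 - 26.7*h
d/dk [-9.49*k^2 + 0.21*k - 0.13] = 0.21 - 18.98*k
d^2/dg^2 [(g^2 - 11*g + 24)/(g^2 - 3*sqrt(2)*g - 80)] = 2*(-11*g^3 + 3*sqrt(2)*g^3 + 312*g^2 - 2640*g - 216*sqrt(2)*g + 2640*sqrt(2) + 8752)/(g^6 - 9*sqrt(2)*g^5 - 186*g^4 + 1386*sqrt(2)*g^3 + 14880*g^2 - 57600*sqrt(2)*g - 512000)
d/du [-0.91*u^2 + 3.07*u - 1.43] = 3.07 - 1.82*u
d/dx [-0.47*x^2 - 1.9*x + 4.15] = -0.94*x - 1.9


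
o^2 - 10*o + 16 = (o - 8)*(o - 2)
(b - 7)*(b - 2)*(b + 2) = b^3 - 7*b^2 - 4*b + 28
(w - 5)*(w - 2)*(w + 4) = w^3 - 3*w^2 - 18*w + 40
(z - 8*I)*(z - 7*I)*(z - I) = z^3 - 16*I*z^2 - 71*z + 56*I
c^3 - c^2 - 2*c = c*(c - 2)*(c + 1)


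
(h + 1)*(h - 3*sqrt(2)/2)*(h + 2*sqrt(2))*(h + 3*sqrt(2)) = h^4 + h^3 + 7*sqrt(2)*h^3/2 - 3*h^2 + 7*sqrt(2)*h^2/2 - 18*sqrt(2)*h - 3*h - 18*sqrt(2)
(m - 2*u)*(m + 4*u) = m^2 + 2*m*u - 8*u^2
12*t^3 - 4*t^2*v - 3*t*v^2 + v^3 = (-3*t + v)*(-2*t + v)*(2*t + v)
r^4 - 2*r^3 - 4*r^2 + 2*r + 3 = (r - 3)*(r - 1)*(r + 1)^2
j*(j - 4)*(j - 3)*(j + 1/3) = j^4 - 20*j^3/3 + 29*j^2/3 + 4*j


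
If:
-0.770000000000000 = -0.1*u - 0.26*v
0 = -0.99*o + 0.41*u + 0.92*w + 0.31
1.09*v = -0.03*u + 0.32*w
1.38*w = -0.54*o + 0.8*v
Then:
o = 2.85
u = 9.55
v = -0.71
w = -1.53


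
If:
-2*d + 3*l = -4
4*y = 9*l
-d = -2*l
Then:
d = 8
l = 4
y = 9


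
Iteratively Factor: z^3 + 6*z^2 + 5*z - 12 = (z - 1)*(z^2 + 7*z + 12) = (z - 1)*(z + 4)*(z + 3)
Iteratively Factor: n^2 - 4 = (n - 2)*(n + 2)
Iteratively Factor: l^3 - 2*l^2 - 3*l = (l - 3)*(l^2 + l) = (l - 3)*(l + 1)*(l)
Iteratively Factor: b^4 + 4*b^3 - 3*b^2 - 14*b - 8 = (b - 2)*(b^3 + 6*b^2 + 9*b + 4) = (b - 2)*(b + 4)*(b^2 + 2*b + 1) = (b - 2)*(b + 1)*(b + 4)*(b + 1)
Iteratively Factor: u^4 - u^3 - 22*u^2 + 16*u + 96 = (u + 4)*(u^3 - 5*u^2 - 2*u + 24) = (u - 3)*(u + 4)*(u^2 - 2*u - 8) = (u - 3)*(u + 2)*(u + 4)*(u - 4)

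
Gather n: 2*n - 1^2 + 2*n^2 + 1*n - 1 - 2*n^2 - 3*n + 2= 0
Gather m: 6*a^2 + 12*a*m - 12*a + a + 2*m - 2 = 6*a^2 - 11*a + m*(12*a + 2) - 2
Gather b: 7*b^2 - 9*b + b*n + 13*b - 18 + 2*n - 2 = 7*b^2 + b*(n + 4) + 2*n - 20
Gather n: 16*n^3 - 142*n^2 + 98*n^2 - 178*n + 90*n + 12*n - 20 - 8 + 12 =16*n^3 - 44*n^2 - 76*n - 16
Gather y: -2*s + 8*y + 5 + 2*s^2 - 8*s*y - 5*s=2*s^2 - 7*s + y*(8 - 8*s) + 5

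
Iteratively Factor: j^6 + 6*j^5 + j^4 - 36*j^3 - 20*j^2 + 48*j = (j - 2)*(j^5 + 8*j^4 + 17*j^3 - 2*j^2 - 24*j) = (j - 2)*(j - 1)*(j^4 + 9*j^3 + 26*j^2 + 24*j) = j*(j - 2)*(j - 1)*(j^3 + 9*j^2 + 26*j + 24) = j*(j - 2)*(j - 1)*(j + 4)*(j^2 + 5*j + 6) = j*(j - 2)*(j - 1)*(j + 2)*(j + 4)*(j + 3)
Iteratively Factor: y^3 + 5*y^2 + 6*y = (y)*(y^2 + 5*y + 6) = y*(y + 3)*(y + 2)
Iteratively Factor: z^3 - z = (z)*(z^2 - 1) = z*(z + 1)*(z - 1)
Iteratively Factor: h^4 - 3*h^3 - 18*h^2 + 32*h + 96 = (h + 3)*(h^3 - 6*h^2 + 32) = (h - 4)*(h + 3)*(h^2 - 2*h - 8) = (h - 4)*(h + 2)*(h + 3)*(h - 4)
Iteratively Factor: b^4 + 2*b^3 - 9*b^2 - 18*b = (b - 3)*(b^3 + 5*b^2 + 6*b) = (b - 3)*(b + 3)*(b^2 + 2*b) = b*(b - 3)*(b + 3)*(b + 2)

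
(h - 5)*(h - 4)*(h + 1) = h^3 - 8*h^2 + 11*h + 20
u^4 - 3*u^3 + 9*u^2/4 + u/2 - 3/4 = (u - 3/2)*(u - 1)^2*(u + 1/2)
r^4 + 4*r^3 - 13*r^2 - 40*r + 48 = (r - 3)*(r - 1)*(r + 4)^2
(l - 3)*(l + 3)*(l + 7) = l^3 + 7*l^2 - 9*l - 63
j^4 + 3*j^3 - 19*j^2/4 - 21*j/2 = j*(j - 2)*(j + 3/2)*(j + 7/2)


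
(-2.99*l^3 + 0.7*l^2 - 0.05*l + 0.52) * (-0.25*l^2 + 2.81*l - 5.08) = 0.7475*l^5 - 8.5769*l^4 + 17.1687*l^3 - 3.8265*l^2 + 1.7152*l - 2.6416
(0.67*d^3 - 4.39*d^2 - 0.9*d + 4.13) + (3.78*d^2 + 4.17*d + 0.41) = 0.67*d^3 - 0.61*d^2 + 3.27*d + 4.54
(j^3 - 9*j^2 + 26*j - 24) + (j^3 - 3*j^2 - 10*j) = 2*j^3 - 12*j^2 + 16*j - 24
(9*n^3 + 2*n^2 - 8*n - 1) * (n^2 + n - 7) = 9*n^5 + 11*n^4 - 69*n^3 - 23*n^2 + 55*n + 7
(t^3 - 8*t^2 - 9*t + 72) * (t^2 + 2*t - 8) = t^5 - 6*t^4 - 33*t^3 + 118*t^2 + 216*t - 576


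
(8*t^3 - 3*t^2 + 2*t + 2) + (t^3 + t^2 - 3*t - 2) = 9*t^3 - 2*t^2 - t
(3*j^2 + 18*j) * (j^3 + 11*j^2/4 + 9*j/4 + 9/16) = 3*j^5 + 105*j^4/4 + 225*j^3/4 + 675*j^2/16 + 81*j/8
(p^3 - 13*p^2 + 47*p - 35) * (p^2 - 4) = p^5 - 13*p^4 + 43*p^3 + 17*p^2 - 188*p + 140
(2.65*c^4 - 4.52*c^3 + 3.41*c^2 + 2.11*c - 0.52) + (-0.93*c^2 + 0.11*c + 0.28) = 2.65*c^4 - 4.52*c^3 + 2.48*c^2 + 2.22*c - 0.24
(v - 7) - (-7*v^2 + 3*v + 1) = 7*v^2 - 2*v - 8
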